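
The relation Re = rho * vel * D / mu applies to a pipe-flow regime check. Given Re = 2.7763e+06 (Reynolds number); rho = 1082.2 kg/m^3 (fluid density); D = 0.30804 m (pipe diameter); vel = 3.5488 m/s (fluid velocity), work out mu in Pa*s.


mu = rho * vel * D / Re
mu = 1082.2 * 3.5488 * 0.30804 / 2.7763e+06
mu = 0.00042612 Pa*s


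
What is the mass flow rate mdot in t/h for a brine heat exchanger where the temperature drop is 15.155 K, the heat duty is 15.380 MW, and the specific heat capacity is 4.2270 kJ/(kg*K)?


mdot = Q * 1000 / (cp * dT)
mdot = 15.380 * 1000 / (4.2270 * 15.155)
mdot = 240.0867 kg/s
Convert: 240.0867 kg/s * 3.6 = 864.31 t/h
mdot = 864.31 t/h


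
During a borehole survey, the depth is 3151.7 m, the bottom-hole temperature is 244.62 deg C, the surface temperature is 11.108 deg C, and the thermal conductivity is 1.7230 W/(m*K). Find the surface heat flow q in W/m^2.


Step 1: grad = (T_d - T_surf)/d * 1000 = (244.62 - 11.108)/3151.7 * 1000 = 74.09081 deg C/km
Step 2: q = k * grad / 1000 = 1.723 * 74.09081 / 1000 = 0.12766 W/m^2
q = 0.12766 W/m^2


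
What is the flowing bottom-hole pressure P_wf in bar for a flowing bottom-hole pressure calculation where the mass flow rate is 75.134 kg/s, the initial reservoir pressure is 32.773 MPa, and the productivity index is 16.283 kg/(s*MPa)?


P_wf = P_i - mdot / PI
P_wf = 32.773 - 75.134 / 16.283
P_wf = 28.15874 MPa
Convert: 28.15874 MPa * 10.0 = 281.59 bar
P_wf = 281.59 bar


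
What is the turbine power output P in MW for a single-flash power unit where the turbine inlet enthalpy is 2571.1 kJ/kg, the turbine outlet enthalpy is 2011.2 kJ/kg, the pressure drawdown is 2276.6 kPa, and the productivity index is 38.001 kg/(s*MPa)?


Step 1: mdot = PI * dP / 1000 = 38.001 * 2276.6 / 1000 = 86.51308 kg/s
Step 2: P = mdot*(h_in - h_out)/1000 = 86.51308*(2571.1 - 2011.2)/1000 = 48.439 MW
P = 48.439 MW


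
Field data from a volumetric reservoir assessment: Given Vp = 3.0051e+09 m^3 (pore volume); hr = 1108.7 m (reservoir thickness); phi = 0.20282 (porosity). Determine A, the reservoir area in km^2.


A = Vp / (1e6 * hr * phi)
A = 3.0051e+09 / (1e6 * 1108.7 * 0.20282)
A = 13.364 km^2


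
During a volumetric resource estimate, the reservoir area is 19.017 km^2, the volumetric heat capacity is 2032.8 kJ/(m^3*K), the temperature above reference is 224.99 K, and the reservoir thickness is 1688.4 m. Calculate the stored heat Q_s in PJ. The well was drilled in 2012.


Step 1: Vr = A*1e6*hr = 19.017*1e6*1688.4 = 3.210830e+10 m^3
Step 2: Q_s = Vr*rhoc*dT/1e12 = 3.210830e+10*2032.8*224.99/1e12 = 14685 PJ
Q_s = 14685 PJ


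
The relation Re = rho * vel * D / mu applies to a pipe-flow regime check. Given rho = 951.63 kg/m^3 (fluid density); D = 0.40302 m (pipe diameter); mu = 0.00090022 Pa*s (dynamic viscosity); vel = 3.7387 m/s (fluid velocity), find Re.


Re = rho * vel * D / mu
Re = 951.63 * 3.7387 * 0.40302 / 0.00090022
Re = 1.5928e+06


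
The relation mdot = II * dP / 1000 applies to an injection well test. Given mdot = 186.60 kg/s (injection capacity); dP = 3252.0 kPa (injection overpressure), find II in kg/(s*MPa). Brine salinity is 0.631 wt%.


II = mdot * 1000 / dP
II = 186.60 * 1000 / 3252.0
II = 57.380 kg/(s*MPa)


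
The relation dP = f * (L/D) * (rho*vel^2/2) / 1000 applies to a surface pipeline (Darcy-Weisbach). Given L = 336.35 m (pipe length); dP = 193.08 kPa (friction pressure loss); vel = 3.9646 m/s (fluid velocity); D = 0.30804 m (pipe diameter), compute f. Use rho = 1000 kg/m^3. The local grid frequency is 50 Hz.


f = dP*1000 / ((L/D)*(rho*vel^2/2))
f = 193.08*1000 / ((336.35/0.30804)*(1000*3.9646^2/2))
f = 0.022500


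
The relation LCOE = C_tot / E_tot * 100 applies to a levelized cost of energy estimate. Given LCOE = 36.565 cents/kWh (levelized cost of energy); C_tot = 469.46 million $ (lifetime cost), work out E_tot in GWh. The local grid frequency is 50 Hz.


E_tot = C_tot / LCOE * 100
E_tot = 469.46 / 36.565 * 100
E_tot = 1283.9 GWh


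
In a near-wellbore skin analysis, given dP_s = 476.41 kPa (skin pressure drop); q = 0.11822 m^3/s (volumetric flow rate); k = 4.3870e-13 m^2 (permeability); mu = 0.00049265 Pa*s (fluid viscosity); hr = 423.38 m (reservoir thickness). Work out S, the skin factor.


S = dP_s * 1000 * 2*pi*k*hr / (q*mu)
S = 476.41 * 1000 * 2*pi*4.3870e-13*423.38 / (0.11822*0.00049265)
S = 9.5462


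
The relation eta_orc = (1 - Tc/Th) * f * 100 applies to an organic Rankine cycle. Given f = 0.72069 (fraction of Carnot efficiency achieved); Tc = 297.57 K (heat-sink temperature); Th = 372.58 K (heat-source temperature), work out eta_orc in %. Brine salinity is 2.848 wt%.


eta_orc = (1 - Tc/Th) * f * 100
eta_orc = (1 - 297.57/372.58) * 0.72069 * 100
eta_orc = 14.509 %


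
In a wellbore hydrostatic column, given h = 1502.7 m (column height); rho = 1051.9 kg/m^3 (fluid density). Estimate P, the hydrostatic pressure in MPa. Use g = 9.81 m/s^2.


P = rho * g * h / 1e6
P = 1051.9 * 9.81 * 1502.7 / 1e6
P = 15.507 MPa


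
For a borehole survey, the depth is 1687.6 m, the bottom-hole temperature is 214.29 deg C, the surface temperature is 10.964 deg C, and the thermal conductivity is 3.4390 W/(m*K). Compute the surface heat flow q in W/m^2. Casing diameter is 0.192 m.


Step 1: grad = (T_d - T_surf)/d * 1000 = (214.29 - 10.964)/1687.6 * 1000 = 120.4823 deg C/km
Step 2: q = k * grad / 1000 = 3.439 * 120.4823 / 1000 = 0.41434 W/m^2
q = 0.41434 W/m^2


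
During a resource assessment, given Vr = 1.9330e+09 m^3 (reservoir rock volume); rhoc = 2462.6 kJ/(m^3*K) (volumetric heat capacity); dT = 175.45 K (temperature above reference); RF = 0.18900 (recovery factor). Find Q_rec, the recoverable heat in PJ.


Step 1: Q_s = Vr*rhoc*dT/1e12 = 1.9330e+09*2462.6*175.45/1e12 = 835.1781 PJ
Step 2: Q_rec = Q_s * RF = 835.1781 * 0.189 = 157.85 PJ
Q_rec = 157.85 PJ


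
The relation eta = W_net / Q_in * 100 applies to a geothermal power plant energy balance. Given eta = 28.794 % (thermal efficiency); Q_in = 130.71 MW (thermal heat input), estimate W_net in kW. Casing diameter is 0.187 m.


W_net = eta / 100 * Q_in
W_net = 28.794 / 100 * 130.71
W_net = 37.63664 MW
Convert: 37.63664 MW * 1000.0 = 37637 kW
W_net = 37637 kW


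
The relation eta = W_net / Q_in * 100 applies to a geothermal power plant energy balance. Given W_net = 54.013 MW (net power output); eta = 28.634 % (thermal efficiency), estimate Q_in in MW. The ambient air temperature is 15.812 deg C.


Q_in = W_net / (eta / 100)
Q_in = 54.013 / (28.634 / 100)
Q_in = 188.63 MW


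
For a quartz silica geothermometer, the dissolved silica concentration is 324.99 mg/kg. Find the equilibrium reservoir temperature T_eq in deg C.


T_eq = 1309 / (5.19 - log10(SiO2)) - 273.15
T_eq = 1309 / (5.19 - log10(324.99)) - 273.15
T_eq = 215.62 deg C


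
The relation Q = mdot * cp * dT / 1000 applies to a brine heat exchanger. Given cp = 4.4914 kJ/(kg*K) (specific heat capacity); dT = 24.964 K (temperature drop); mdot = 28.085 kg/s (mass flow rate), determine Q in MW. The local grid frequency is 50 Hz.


Q = mdot * cp * dT / 1000
Q = 28.085 * 4.4914 * 24.964 / 1000
Q = 3.1490 MW


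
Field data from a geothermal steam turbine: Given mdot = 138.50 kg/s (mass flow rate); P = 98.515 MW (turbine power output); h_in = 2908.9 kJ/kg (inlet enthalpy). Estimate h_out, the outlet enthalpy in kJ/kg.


h_out = h_in - P * 1000 / mdot
h_out = 2908.9 - 98.515 * 1000 / 138.50
h_out = 2197.6 kJ/kg


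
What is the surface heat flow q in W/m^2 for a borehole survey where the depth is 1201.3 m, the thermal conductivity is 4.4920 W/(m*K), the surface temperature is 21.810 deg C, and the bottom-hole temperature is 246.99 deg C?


Step 1: grad = (T_d - T_surf)/d * 1000 = (246.99 - 21.81)/1201.3 * 1000 = 187.4469 deg C/km
Step 2: q = k * grad / 1000 = 4.492 * 187.4469 / 1000 = 0.84201 W/m^2
q = 0.84201 W/m^2


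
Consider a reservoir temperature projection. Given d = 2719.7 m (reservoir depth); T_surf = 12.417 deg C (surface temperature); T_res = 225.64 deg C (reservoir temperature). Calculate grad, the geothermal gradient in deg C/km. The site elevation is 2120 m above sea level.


grad = (T_res - T_surf) / d * 1000
grad = (225.64 - 12.417) / 2719.7 * 1000
grad = 78.399 deg C/km


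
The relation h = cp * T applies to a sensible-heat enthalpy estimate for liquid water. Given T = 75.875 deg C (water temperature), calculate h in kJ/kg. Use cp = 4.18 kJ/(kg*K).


h = cp * T
h = 4.18 * 75.875
h = 317.16 kJ/kg


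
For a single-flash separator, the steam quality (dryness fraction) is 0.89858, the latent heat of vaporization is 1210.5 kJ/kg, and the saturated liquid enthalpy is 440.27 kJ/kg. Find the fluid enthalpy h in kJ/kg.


h = hf + x * hfg
h = 440.27 + 0.89858 * 1210.5
h = 1528.0 kJ/kg


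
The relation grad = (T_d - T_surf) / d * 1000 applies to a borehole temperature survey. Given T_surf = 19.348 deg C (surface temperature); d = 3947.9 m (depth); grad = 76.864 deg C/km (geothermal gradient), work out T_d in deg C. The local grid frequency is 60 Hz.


T_d = T_surf + grad * d / 1000
T_d = 19.348 + 76.864 * 3947.9 / 1000
T_d = 322.80 deg C


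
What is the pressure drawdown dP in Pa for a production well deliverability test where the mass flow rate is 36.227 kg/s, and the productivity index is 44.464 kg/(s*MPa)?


dP = mdot * 1000 / PI
dP = 36.227 * 1000 / 44.464
dP = 814.7490 kPa
Convert: 814.7490 kPa * 1000.0 = 8.1475e+05 Pa
dP = 8.1475e+05 Pa


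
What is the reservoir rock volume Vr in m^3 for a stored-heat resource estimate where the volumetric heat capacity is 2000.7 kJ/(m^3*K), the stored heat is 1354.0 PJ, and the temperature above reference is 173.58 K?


Vr = Q_s * 1e12 / (rhoc * dT)
Vr = 1354.0 * 1e12 / (2000.7 * 173.58)
Vr = 3.8989e+09 m^3


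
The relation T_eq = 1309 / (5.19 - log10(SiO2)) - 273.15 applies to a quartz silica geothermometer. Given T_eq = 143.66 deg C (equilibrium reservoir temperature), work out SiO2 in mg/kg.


SiO2 = 10^(5.19 - 1309/(T_eq + 273.15))
SiO2 = 10^(5.19 - 1309/(143.66 + 273.15))
SiO2 = 112.07 mg/kg


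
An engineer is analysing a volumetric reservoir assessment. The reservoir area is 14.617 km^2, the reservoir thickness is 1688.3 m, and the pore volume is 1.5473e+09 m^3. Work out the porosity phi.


phi = Vp / (A * 1e6 * hr)
phi = 1.5473e+09 / (14.617 * 1e6 * 1688.3)
phi = 0.062700


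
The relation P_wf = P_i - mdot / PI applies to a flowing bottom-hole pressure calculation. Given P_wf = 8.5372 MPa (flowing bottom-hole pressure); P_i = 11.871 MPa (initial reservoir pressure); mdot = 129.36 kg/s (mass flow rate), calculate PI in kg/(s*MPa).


PI = mdot / (P_i - P_wf)
PI = 129.36 / (11.871 - 8.5372)
PI = 38.803 kg/(s*MPa)


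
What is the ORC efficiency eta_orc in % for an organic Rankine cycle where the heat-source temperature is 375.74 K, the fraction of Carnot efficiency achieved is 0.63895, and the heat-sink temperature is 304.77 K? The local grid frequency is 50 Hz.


eta_orc = (1 - Tc/Th) * f * 100
eta_orc = (1 - 304.77/375.74) * 0.63895 * 100
eta_orc = 12.069 %


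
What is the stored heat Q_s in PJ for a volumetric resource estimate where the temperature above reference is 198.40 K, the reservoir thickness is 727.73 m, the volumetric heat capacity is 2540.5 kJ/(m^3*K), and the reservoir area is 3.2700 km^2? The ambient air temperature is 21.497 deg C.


Step 1: Vr = A*1e6*hr = 3.27*1e6*727.73 = 2.379677e+09 m^3
Step 2: Q_s = Vr*rhoc*dT/1e12 = 2.379677e+09*2540.5*198.4/1e12 = 1199.4 PJ
Q_s = 1199.4 PJ


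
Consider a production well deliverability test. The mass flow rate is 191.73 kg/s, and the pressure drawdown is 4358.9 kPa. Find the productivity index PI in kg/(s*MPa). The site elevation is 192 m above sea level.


PI = mdot * 1000 / dP
PI = 191.73 * 1000 / 4358.9
PI = 43.986 kg/(s*MPa)


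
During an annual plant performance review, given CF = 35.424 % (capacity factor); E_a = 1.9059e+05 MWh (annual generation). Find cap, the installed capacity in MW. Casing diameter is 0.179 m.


cap = E_a / (CF/100 * 8760)
cap = 1.9059e+05 / (35.424/100 * 8760)
cap = 61.418 MW


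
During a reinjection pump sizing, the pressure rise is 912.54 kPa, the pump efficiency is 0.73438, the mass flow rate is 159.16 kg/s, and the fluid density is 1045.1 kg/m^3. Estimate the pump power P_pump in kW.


P_pump = mdot * dP / (rho * eta)
P_pump = 159.16 * 912.54 / (1045.1 * 0.73438)
P_pump = 189.24 kW


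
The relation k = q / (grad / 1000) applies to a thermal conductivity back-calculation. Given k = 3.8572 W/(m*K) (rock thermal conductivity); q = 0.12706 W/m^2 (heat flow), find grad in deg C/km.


grad = q / k * 1000
grad = 0.12706 / 3.8572 * 1000
grad = 32.941 deg C/km


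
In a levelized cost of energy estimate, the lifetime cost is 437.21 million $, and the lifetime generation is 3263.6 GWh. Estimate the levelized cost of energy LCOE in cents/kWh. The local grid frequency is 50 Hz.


LCOE = C_tot / E_tot * 100
LCOE = 437.21 / 3263.6 * 100
LCOE = 13.397 cents/kWh


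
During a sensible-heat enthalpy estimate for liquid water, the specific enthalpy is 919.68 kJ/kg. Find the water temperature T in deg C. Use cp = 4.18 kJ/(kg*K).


T = h / cp
T = 919.68 / 4.18
T = 220.02 deg C


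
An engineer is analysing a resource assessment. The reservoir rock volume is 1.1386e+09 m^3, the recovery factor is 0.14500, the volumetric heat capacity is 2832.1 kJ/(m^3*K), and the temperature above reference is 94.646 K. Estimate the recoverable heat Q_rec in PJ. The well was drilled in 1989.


Step 1: Q_s = Vr*rhoc*dT/1e12 = 1.1386e+09*2832.1*94.646/1e12 = 305.1982 PJ
Step 2: Q_rec = Q_s * RF = 305.1982 * 0.145 = 44.254 PJ
Q_rec = 44.254 PJ


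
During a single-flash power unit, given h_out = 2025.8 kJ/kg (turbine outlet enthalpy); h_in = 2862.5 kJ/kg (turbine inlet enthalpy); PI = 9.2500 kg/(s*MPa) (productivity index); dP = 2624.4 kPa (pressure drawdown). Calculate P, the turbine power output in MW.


Step 1: mdot = PI * dP / 1000 = 9.25 * 2624.4 / 1000 = 24.27570 kg/s
Step 2: P = mdot*(h_in - h_out)/1000 = 24.27570*(2862.5 - 2025.8)/1000 = 20.311 MW
P = 20.311 MW


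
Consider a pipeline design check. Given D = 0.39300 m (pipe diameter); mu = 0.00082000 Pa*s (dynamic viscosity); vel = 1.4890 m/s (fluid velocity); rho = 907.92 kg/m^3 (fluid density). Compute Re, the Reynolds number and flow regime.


Step 1: Re = rho*vel*D/mu = 907.92*1.489*0.393/0.00082 = 6.4792e+05
Step 2: Re = 6.4792e+05 > 4000, so flow is turbulent.
Re = 6.4792e+05 (turbulent)


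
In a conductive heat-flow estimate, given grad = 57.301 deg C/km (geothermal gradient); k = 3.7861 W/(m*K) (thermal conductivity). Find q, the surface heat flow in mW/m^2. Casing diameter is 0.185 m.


q = k * grad / 1000
q = 3.7861 * 57.301 / 1000
q = 0.2169473 W/m^2
Convert: 0.2169473 W/m^2 * 1000.0 = 216.95 mW/m^2
q = 216.95 mW/m^2


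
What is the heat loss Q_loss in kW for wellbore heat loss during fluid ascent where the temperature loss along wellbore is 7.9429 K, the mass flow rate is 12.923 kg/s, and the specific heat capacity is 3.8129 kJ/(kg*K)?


Q_loss = mdot * cp * dT
Q_loss = 12.923 * 3.8129 * 7.9429
Q_loss = 391.38 kW


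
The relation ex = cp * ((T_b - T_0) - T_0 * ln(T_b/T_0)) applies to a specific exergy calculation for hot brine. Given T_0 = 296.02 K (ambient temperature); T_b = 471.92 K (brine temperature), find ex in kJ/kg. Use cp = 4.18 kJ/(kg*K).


ex = cp * ((T_b - T_0) - T_0 * ln(T_b/T_0))
ex = 4.18 * ((471.92 - 296.02) - 296.02 * ln(471.92/296.02))
ex = 158.18 kJ/kg


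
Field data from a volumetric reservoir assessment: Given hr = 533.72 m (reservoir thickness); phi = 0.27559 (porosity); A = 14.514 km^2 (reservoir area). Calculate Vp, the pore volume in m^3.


Vp = A * 1e6 * hr * phi
Vp = 14.514 * 1e6 * 533.72 * 0.27559
Vp = 2.1348e+09 m^3


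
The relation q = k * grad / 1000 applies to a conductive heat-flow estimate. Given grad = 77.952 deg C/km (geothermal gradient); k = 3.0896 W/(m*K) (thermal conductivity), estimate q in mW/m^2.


q = k * grad / 1000
q = 3.0896 * 77.952 / 1000
q = 0.2408405 W/m^2
Convert: 0.2408405 W/m^2 * 1000.0 = 240.84 mW/m^2
q = 240.84 mW/m^2


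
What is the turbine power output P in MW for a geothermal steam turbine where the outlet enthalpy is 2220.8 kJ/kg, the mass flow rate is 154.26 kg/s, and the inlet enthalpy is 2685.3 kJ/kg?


P = mdot * (h_in - h_out) / 1000
P = 154.26 * (2685.3 - 2220.8) / 1000
P = 71.654 MW


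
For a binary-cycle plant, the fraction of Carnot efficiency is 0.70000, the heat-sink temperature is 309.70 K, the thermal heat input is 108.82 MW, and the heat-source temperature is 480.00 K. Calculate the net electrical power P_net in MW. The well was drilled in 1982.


Step 1: eta = (1 - Tc/Th)*f = (1 - 309.7/480.0)*0.7 = 0.2483542
Step 2: P_net = eta * Q_in = 0.2483542 * 108.82 = 27.026 MW
P_net = 27.026 MW


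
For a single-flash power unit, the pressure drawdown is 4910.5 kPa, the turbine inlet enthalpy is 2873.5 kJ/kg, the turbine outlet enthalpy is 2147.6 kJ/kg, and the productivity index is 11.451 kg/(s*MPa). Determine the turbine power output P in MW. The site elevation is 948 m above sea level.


Step 1: mdot = PI * dP / 1000 = 11.451 * 4910.5 / 1000 = 56.23014 kg/s
Step 2: P = mdot*(h_in - h_out)/1000 = 56.23014*(2873.5 - 2147.6)/1000 = 40.817 MW
P = 40.817 MW


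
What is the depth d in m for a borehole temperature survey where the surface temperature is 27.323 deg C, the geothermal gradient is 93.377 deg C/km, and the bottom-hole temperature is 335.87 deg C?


d = (T_d - T_surf) / grad * 1000
d = (335.87 - 27.323) / 93.377 * 1000
d = 3304.3 m


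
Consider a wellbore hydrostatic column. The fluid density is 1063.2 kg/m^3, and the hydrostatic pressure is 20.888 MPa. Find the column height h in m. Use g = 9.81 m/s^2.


h = P * 1e6 / (g * rho)
h = 20.888 * 1e6 / (9.81 * 1063.2)
h = 2002.7 m


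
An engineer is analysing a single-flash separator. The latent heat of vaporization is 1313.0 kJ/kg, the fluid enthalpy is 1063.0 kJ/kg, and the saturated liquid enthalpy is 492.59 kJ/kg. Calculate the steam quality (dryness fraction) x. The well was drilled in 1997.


x = (h - hf) / hfg
x = (1063.0 - 492.59) / 1313.0
x = 0.43443


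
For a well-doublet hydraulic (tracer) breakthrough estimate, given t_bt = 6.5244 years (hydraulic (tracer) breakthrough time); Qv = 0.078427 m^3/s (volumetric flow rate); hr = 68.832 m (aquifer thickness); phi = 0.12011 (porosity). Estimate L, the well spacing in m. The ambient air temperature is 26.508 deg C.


L = sqrt(t_bt*365.25*86400*3*Qv / (pi*hr*phi))
L = sqrt(6.5244*365.25*86400*3*0.078427 / (pi*68.832*0.12011))
L = 1365.7 m


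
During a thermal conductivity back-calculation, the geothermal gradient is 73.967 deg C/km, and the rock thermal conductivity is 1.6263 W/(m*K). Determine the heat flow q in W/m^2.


q = k * grad / 1000
q = 1.6263 * 73.967 / 1000
q = 0.12029 W/m^2


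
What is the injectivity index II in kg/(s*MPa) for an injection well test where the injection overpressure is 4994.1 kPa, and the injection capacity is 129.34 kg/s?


II = mdot * 1000 / dP
II = 129.34 * 1000 / 4994.1
II = 25.899 kg/(s*MPa)


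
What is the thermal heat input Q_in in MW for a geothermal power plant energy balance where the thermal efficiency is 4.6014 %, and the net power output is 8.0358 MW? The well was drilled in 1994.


Q_in = W_net / (eta / 100)
Q_in = 8.0358 / (4.6014 / 100)
Q_in = 174.64 MW


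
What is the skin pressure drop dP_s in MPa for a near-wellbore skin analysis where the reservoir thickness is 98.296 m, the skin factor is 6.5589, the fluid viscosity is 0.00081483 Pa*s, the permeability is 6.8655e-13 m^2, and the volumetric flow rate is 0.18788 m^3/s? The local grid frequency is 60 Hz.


dP_s = S * q * mu / (2*pi*k*hr) / 1000
dP_s = 6.5589 * 0.18788 * 0.00081483 / (2*pi*6.8655e-13*98.296) / 1000
dP_s = 2368.049 kPa
Convert: 2368.049 kPa * 0.001 = 2.3680 MPa
dP_s = 2.3680 MPa


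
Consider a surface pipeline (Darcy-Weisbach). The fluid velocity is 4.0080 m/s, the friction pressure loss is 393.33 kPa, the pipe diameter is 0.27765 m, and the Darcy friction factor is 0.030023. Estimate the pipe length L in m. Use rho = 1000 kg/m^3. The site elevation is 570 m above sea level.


L = dP*1000*D / (f*rho*vel^2/2)
L = 393.33*1000*0.27765 / (0.030023*1000*4.0080^2/2)
L = 452.87 m


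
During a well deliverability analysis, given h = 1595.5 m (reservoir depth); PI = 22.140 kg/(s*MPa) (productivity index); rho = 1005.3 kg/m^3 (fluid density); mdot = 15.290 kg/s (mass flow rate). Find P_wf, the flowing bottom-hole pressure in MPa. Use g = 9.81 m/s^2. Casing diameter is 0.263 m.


Step 1: P_i = rho*g*h/1e6 = 1005.3*9.81*1595.5/1e6 = 15.73481 MPa
Step 2: P_wf = P_i - mdot/PI = 15.73481 - 15.29/22.14 = 15.044 MPa
P_wf = 15.044 MPa


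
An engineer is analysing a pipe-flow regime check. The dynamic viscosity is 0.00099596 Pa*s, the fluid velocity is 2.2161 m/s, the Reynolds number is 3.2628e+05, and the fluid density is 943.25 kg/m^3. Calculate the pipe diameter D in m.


D = Re * mu / (rho * vel)
D = 3.2628e+05 * 0.00099596 / (943.25 * 2.2161)
D = 0.15546 m


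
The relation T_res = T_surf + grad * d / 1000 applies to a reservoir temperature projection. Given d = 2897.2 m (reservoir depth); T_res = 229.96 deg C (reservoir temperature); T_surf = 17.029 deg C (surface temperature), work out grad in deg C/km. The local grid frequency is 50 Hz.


grad = (T_res - T_surf) / d * 1000
grad = (229.96 - 17.029) / 2897.2 * 1000
grad = 73.495 deg C/km


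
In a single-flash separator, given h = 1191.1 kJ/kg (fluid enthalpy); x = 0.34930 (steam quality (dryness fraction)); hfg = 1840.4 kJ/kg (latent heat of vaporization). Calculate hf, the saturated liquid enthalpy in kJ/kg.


hf = h - x * hfg
hf = 1191.1 - 0.34930 * 1840.4
hf = 548.25 kJ/kg


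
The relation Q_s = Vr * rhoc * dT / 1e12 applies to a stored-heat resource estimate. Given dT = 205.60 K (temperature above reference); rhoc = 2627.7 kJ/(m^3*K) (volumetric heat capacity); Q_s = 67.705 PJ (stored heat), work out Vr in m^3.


Vr = Q_s * 1e12 / (rhoc * dT)
Vr = 67.705 * 1e12 / (2627.7 * 205.60)
Vr = 1.2532e+08 m^3


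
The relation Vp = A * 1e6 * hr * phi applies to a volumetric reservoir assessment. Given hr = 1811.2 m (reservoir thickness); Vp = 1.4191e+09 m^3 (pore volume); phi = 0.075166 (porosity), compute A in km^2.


A = Vp / (1e6 * hr * phi)
A = 1.4191e+09 / (1e6 * 1811.2 * 0.075166)
A = 10.424 km^2


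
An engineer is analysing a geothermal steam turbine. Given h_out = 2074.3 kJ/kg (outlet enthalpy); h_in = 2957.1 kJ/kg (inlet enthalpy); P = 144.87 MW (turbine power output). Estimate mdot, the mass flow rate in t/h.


mdot = P * 1000 / (h_in - h_out)
mdot = 144.87 * 1000 / (2957.1 - 2074.3)
mdot = 164.1029 kg/s
Convert: 164.1029 kg/s * 3.6 = 590.77 t/h
mdot = 590.77 t/h


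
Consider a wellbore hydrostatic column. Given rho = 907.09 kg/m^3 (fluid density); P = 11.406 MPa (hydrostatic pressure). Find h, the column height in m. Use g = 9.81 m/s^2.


h = P * 1e6 / (g * rho)
h = 11.406 * 1e6 / (9.81 * 907.09)
h = 1281.8 m


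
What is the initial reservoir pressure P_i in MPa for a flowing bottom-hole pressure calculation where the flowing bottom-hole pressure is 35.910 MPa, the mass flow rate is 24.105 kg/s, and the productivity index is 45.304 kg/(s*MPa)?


P_i = P_wf + mdot / PI
P_i = 35.910 + 24.105 / 45.304
P_i = 36.442 MPa


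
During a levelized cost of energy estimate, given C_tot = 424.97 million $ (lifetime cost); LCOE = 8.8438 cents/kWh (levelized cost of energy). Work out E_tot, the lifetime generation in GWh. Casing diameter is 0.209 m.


E_tot = C_tot / LCOE * 100
E_tot = 424.97 / 8.8438 * 100
E_tot = 4805.3 GWh


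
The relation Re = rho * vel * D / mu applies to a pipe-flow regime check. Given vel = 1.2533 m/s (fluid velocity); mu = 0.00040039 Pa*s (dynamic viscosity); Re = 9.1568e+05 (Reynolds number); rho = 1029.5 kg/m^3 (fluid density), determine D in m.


D = Re * mu / (rho * vel)
D = 9.1568e+05 * 0.00040039 / (1029.5 * 1.2533)
D = 0.28415 m


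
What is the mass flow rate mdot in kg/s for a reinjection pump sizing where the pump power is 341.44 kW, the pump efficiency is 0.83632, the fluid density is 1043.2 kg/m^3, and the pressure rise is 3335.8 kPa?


mdot = P_pump * rho * eta / dP
mdot = 341.44 * 1043.2 * 0.83632 / 3335.8
mdot = 89.301 kg/s


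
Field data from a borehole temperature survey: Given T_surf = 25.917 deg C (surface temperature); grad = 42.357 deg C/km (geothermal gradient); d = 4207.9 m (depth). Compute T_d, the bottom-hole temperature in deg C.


T_d = T_surf + grad * d / 1000
T_d = 25.917 + 42.357 * 4207.9 / 1000
T_d = 204.15 deg C


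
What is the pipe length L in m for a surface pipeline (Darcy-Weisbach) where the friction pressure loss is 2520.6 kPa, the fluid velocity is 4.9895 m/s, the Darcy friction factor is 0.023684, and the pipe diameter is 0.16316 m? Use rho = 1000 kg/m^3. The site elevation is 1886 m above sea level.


L = dP*1000*D / (f*rho*vel^2/2)
L = 2520.6*1000*0.16316 / (0.023684*1000*4.9895^2/2)
L = 1395.0 m


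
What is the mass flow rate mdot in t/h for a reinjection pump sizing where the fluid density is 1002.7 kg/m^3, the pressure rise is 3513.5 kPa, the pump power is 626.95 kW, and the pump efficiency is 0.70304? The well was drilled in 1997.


mdot = P_pump * rho * eta / dP
mdot = 626.95 * 1002.7 * 0.70304 / 3513.5
mdot = 125.7894 kg/s
Convert: 125.7894 kg/s * 3.6 = 452.84 t/h
mdot = 452.84 t/h


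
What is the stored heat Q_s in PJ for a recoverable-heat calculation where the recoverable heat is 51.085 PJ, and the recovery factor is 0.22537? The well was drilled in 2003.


Q_s = Q_rec / RF
Q_s = 51.085 / 0.22537
Q_s = 226.67 PJ


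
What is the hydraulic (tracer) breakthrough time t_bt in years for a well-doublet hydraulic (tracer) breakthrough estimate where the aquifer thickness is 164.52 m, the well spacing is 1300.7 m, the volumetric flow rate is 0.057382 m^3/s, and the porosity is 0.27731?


t_bt = pi * hr * phi * L^2 / (3 * Qv) / (365.25*86400)
t_bt = pi * 164.52 * 0.27731 * 1300.7^2 / (3 * 0.057382) / (365.25*86400)
t_bt = 44.636 years


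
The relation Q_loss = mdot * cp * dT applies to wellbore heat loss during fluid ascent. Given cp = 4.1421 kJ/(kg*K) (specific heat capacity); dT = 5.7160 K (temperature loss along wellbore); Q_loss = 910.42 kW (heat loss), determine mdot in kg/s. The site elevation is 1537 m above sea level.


mdot = Q_loss / (cp * dT)
mdot = 910.42 / (4.1421 * 5.7160)
mdot = 38.453 kg/s


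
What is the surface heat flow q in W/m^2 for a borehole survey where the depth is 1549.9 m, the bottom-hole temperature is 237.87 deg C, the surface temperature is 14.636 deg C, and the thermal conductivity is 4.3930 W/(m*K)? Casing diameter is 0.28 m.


Step 1: grad = (T_d - T_surf)/d * 1000 = (237.87 - 14.636)/1549.9 * 1000 = 144.0312 deg C/km
Step 2: q = k * grad / 1000 = 4.393 * 144.0312 / 1000 = 0.63273 W/m^2
q = 0.63273 W/m^2


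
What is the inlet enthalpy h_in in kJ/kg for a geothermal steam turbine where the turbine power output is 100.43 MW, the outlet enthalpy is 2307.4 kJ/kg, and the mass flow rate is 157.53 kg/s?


h_in = h_out + P * 1000 / mdot
h_in = 2307.4 + 100.43 * 1000 / 157.53
h_in = 2944.9 kJ/kg


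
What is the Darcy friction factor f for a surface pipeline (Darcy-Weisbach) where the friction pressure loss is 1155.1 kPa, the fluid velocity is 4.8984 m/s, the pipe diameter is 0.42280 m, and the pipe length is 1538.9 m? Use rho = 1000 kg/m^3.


f = dP*1000 / ((L/D)*(rho*vel^2/2))
f = 1155.1*1000 / ((1538.9/0.42280)*(1000*4.8984^2/2))
f = 0.026452


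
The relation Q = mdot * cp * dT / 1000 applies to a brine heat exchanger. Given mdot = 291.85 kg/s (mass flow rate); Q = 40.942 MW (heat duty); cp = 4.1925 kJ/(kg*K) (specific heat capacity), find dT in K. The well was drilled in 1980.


dT = Q * 1000 / (mdot * cp)
dT = 40.942 * 1000 / (291.85 * 4.1925)
dT = 33.461 K


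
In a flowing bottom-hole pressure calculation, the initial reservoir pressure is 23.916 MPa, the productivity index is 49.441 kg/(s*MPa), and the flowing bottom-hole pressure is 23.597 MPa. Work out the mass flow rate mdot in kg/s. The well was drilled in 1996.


mdot = (P_i - P_wf) * PI
mdot = (23.916 - 23.597) * 49.441
mdot = 15.772 kg/s


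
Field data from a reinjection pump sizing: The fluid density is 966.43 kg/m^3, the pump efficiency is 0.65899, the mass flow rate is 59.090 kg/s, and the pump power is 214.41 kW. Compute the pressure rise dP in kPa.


dP = P_pump * rho * eta / mdot
dP = 214.41 * 966.43 * 0.65899 / 59.090
dP = 2310.9 kPa


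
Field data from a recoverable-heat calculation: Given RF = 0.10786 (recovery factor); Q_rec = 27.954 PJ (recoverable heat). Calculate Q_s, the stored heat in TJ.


Q_s = Q_rec / RF
Q_s = 27.954 / 0.10786
Q_s = 259.1693 PJ
Convert: 259.1693 PJ * 1000.0 = 2.5917e+05 TJ
Q_s = 2.5917e+05 TJ


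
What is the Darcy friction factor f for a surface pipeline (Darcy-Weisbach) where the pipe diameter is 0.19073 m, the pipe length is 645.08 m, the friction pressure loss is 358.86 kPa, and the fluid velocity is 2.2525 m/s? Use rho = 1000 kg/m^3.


f = dP*1000 / ((L/D)*(rho*vel^2/2))
f = 358.86*1000 / ((645.08/0.19073)*(1000*2.2525^2/2))
f = 0.041825


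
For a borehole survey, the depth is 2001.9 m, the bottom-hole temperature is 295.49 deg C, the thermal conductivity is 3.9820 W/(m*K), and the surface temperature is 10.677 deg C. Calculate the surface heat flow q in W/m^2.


Step 1: grad = (T_d - T_surf)/d * 1000 = (295.49 - 10.677)/2001.9 * 1000 = 142.2713 deg C/km
Step 2: q = k * grad / 1000 = 3.982 * 142.2713 / 1000 = 0.56652 W/m^2
q = 0.56652 W/m^2


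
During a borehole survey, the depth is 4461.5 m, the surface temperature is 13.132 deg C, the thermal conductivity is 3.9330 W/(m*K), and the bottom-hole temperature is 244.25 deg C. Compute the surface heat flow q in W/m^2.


Step 1: grad = (T_d - T_surf)/d * 1000 = (244.25 - 13.132)/4461.5 * 1000 = 51.80276 deg C/km
Step 2: q = k * grad / 1000 = 3.933 * 51.80276 / 1000 = 0.20374 W/m^2
q = 0.20374 W/m^2


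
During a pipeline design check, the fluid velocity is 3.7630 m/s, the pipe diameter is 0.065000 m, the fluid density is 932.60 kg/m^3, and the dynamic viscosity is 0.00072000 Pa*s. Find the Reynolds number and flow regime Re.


Step 1: Re = rho*vel*D/mu = 932.6*3.763*0.065/0.00072 = 3.1682e+05
Step 2: Re = 3.1682e+05 > 4000, so flow is turbulent.
Re = 3.1682e+05 (turbulent)


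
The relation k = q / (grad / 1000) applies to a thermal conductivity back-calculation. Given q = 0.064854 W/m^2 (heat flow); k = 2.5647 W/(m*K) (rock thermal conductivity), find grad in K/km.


grad = q / k * 1000
grad = 0.064854 / 2.5647 * 1000
grad = 25.28717 deg C/km
Convert: 25.28717 deg C/km * 1.0 = 25.287 K/km
grad = 25.287 K/km


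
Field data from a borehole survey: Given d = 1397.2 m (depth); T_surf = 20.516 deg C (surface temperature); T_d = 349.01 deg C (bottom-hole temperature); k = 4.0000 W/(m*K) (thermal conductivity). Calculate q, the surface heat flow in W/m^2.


Step 1: grad = (T_d - T_surf)/d * 1000 = (349.01 - 20.516)/1397.2 * 1000 = 235.1088 deg C/km
Step 2: q = k * grad / 1000 = 4.0 * 235.1088 / 1000 = 0.94044 W/m^2
q = 0.94044 W/m^2


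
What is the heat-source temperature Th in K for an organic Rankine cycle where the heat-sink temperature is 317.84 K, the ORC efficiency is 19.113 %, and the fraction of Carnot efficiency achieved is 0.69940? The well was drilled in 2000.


Th = Tc / (1 - (eta_orc/100)/f)
Th = 317.84 / (1 - (19.113/100)/0.69940)
Th = 437.36 K


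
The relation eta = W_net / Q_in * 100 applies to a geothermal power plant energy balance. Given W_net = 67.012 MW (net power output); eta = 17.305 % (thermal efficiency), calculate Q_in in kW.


Q_in = W_net / (eta / 100)
Q_in = 67.012 / (17.305 / 100)
Q_in = 387.2407 MW
Convert: 387.2407 MW * 1000.0 = 3.8724e+05 kW
Q_in = 3.8724e+05 kW


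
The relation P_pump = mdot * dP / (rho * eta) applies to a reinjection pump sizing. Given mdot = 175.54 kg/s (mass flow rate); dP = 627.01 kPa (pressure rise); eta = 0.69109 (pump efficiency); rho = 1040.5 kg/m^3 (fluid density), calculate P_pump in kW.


P_pump = mdot * dP / (rho * eta)
P_pump = 175.54 * 627.01 / (1040.5 * 0.69109)
P_pump = 153.06 kW


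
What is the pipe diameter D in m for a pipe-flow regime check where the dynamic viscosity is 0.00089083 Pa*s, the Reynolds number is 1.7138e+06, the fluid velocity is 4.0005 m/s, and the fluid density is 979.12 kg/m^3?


D = Re * mu / (rho * vel)
D = 1.7138e+06 * 0.00089083 / (979.12 * 4.0005)
D = 0.38977 m


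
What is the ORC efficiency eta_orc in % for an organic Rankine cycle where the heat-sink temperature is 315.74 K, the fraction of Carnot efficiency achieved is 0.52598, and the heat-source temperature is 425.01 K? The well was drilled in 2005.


eta_orc = (1 - Tc/Th) * f * 100
eta_orc = (1 - 315.74/425.01) * 0.52598 * 100
eta_orc = 13.523 %


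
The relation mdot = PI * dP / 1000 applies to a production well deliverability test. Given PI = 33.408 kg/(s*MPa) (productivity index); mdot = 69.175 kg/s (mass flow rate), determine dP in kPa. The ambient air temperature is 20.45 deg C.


dP = mdot * 1000 / PI
dP = 69.175 * 1000 / 33.408
dP = 2070.6 kPa


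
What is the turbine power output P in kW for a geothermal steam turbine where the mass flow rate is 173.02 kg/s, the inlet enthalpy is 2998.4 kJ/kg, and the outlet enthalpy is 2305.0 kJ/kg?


P = mdot * (h_in - h_out) / 1000
P = 173.02 * (2998.4 - 2305.0) / 1000
P = 119.9721 MW
Convert: 119.9721 MW * 1000.0 = 1.1997e+05 kW
P = 1.1997e+05 kW


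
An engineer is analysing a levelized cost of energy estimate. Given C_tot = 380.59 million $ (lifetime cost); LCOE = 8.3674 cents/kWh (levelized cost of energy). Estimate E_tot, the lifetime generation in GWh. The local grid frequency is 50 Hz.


E_tot = C_tot / LCOE * 100
E_tot = 380.59 / 8.3674 * 100
E_tot = 4548.5 GWh


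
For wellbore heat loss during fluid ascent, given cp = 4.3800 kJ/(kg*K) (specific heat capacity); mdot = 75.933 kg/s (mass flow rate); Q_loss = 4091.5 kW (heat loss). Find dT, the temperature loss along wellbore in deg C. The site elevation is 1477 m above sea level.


dT = Q_loss / (mdot * cp)
dT = 4091.5 / (75.933 * 4.3800)
dT = 12.30206 K
Convert (temperature difference, 1 K = 1 deg C): 12.30206 K = 12.30206 deg C
dT = 12.302 deg C


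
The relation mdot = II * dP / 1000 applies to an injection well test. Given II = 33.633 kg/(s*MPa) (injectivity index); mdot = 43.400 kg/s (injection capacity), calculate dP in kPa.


dP = mdot * 1000 / II
dP = 43.400 * 1000 / 33.633
dP = 1290.4 kPa


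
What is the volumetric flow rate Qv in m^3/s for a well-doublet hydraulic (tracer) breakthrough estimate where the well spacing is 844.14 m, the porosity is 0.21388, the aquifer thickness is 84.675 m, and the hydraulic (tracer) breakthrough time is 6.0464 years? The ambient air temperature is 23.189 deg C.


Qv = pi*hr*phi*L^2 / (3*t_bt*365.25*86400)
Qv = pi*84.675*0.21388*844.14^2 / (3*6.0464*365.25*86400)
Qv = 0.070824 m^3/s


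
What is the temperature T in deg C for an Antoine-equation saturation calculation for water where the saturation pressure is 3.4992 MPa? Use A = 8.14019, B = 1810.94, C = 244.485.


T = B / (A - log10(P_sat * 760 / 0.101325)) - C
T = 1810.94 / (8.14019 - log10(3.4992 * 760 / 0.101325)) - 244.485
T = 242.18 deg C


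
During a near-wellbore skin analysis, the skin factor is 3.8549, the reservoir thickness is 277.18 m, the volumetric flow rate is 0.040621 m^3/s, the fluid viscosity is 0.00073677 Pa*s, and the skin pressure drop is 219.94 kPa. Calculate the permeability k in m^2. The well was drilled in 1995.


k = S*q*mu / (2*pi*dP_s*1000*hr)
k = 3.8549*0.040621*0.00073677 / (2*pi*219.94*1000*277.18)
k = 3.0120e-13 m^2


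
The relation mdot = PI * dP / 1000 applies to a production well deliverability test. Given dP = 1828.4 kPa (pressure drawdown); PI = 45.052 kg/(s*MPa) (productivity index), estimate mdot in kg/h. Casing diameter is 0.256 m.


mdot = PI * dP / 1000
mdot = 45.052 * 1828.4 / 1000
mdot = 82.37308 kg/s
Convert: 82.37308 kg/s * 3600.0 = 2.9654e+05 kg/h
mdot = 2.9654e+05 kg/h


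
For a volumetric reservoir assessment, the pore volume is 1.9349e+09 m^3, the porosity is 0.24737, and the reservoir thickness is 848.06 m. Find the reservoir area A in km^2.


A = Vp / (1e6 * hr * phi)
A = 1.9349e+09 / (1e6 * 848.06 * 0.24737)
A = 9.2233 km^2


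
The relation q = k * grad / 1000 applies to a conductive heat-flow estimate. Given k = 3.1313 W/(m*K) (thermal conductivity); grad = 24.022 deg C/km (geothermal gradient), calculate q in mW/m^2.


q = k * grad / 1000
q = 3.1313 * 24.022 / 1000
q = 0.07522009 W/m^2
Convert: 0.07522009 W/m^2 * 1000.0 = 75.220 mW/m^2
q = 75.220 mW/m^2


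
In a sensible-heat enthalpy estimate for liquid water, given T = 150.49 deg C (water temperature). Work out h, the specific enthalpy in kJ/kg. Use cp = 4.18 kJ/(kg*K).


h = cp * T
h = 4.18 * 150.49
h = 629.05 kJ/kg


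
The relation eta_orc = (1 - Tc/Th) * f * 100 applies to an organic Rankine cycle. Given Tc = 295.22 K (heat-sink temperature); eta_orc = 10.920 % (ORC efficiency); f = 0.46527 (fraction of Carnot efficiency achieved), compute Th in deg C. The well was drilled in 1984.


Th = Tc / (1 - (eta_orc/100)/f)
Th = 295.22 / (1 - (10.920/100)/0.46527)
Th = 385.7584 K
Convert to deg C: 385.7584 - 273.15 = 112.61 deg C
Th = 112.61 deg C


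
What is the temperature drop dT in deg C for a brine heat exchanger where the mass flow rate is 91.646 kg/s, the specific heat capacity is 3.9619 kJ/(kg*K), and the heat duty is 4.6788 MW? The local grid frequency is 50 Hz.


dT = Q * 1000 / (mdot * cp)
dT = 4.6788 * 1000 / (91.646 * 3.9619)
dT = 12.88598 K
Convert (temperature difference, 1 K = 1 deg C): 12.88598 K = 12.88598 deg C
dT = 12.886 deg C


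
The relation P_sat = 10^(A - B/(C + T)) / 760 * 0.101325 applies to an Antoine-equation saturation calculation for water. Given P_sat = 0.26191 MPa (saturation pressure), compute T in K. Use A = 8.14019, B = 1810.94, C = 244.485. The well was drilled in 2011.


T = B / (A - log10(P_sat * 760 / 0.101325)) - C
T = 1810.94 / (8.14019 - log10(0.26191 * 760 / 0.101325)) - 244.485
T = 129.1403 deg C
Convert to K: 129.1403 + 273.15 = 402.29 K
T = 402.29 K


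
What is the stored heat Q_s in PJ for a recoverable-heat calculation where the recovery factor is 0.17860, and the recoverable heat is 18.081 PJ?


Q_s = Q_rec / RF
Q_s = 18.081 / 0.17860
Q_s = 101.24 PJ


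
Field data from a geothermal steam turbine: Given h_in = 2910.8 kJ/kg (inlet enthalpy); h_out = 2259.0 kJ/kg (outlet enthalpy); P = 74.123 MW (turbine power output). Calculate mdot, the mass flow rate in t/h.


mdot = P * 1000 / (h_in - h_out)
mdot = 74.123 * 1000 / (2910.8 - 2259.0)
mdot = 113.7205 kg/s
Convert: 113.7205 kg/s * 3.6 = 409.39 t/h
mdot = 409.39 t/h


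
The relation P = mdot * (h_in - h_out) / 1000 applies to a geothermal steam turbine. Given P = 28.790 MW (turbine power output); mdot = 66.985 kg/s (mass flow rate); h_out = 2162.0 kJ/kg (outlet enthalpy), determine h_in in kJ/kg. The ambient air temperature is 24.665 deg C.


h_in = h_out + P * 1000 / mdot
h_in = 2162.0 + 28.790 * 1000 / 66.985
h_in = 2591.8 kJ/kg


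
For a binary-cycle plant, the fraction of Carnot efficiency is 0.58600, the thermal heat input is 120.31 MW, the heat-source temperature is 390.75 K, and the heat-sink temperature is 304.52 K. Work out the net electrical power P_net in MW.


Step 1: eta = (1 - Tc/Th)*f = (1 - 304.52/390.75)*0.586 = 0.1293174
Step 2: P_net = eta * Q_in = 0.1293174 * 120.31 = 15.558 MW
P_net = 15.558 MW
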